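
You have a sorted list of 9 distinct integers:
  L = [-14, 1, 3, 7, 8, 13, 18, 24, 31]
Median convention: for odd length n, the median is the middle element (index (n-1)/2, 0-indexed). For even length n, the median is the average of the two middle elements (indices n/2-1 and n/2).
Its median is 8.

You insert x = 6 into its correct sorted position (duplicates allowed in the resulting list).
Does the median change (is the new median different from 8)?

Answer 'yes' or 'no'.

Old median = 8
Insert x = 6
New median = 15/2
Changed? yes

Answer: yes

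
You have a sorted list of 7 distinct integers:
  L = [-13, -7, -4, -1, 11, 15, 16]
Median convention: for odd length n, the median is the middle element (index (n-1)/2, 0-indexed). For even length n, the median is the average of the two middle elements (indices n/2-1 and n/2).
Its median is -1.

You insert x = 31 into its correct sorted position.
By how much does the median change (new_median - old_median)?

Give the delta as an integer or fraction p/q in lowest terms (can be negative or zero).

Old median = -1
After inserting x = 31: new sorted = [-13, -7, -4, -1, 11, 15, 16, 31]
New median = 5
Delta = 5 - -1 = 6

Answer: 6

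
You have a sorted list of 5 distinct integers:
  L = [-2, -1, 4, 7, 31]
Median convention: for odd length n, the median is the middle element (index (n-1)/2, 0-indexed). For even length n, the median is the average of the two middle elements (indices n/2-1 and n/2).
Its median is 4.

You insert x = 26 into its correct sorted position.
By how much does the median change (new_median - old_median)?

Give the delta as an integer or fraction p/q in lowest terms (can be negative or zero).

Answer: 3/2

Derivation:
Old median = 4
After inserting x = 26: new sorted = [-2, -1, 4, 7, 26, 31]
New median = 11/2
Delta = 11/2 - 4 = 3/2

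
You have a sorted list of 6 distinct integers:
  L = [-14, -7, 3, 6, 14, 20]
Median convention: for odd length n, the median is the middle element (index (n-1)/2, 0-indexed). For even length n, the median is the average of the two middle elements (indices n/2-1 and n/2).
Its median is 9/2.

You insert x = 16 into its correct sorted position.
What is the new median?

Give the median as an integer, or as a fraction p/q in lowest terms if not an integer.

Answer: 6

Derivation:
Old list (sorted, length 6): [-14, -7, 3, 6, 14, 20]
Old median = 9/2
Insert x = 16
Old length even (6). Middle pair: indices 2,3 = 3,6.
New length odd (7). New median = single middle element.
x = 16: 5 elements are < x, 1 elements are > x.
New sorted list: [-14, -7, 3, 6, 14, 16, 20]
New median = 6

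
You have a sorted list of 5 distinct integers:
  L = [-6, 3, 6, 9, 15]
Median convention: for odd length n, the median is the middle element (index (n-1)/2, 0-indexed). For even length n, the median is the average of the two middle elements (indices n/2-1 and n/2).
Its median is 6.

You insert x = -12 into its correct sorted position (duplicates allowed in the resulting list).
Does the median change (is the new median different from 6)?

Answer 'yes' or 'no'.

Answer: yes

Derivation:
Old median = 6
Insert x = -12
New median = 9/2
Changed? yes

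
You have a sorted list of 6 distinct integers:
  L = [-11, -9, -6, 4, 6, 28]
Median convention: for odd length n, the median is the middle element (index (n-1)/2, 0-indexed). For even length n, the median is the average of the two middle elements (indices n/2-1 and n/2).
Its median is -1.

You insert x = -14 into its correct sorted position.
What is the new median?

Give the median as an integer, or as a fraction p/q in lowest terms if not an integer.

Old list (sorted, length 6): [-11, -9, -6, 4, 6, 28]
Old median = -1
Insert x = -14
Old length even (6). Middle pair: indices 2,3 = -6,4.
New length odd (7). New median = single middle element.
x = -14: 0 elements are < x, 6 elements are > x.
New sorted list: [-14, -11, -9, -6, 4, 6, 28]
New median = -6

Answer: -6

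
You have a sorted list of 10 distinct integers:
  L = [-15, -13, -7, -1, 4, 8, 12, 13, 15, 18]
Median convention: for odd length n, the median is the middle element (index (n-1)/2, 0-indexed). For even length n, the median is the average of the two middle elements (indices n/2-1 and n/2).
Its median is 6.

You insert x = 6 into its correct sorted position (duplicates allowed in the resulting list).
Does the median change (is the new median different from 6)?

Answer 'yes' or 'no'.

Answer: no

Derivation:
Old median = 6
Insert x = 6
New median = 6
Changed? no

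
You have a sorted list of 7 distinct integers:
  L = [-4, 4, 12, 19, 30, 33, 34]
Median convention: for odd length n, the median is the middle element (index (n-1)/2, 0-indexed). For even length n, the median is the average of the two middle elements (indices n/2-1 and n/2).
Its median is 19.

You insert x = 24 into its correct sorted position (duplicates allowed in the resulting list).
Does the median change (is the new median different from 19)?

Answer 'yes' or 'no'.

Answer: yes

Derivation:
Old median = 19
Insert x = 24
New median = 43/2
Changed? yes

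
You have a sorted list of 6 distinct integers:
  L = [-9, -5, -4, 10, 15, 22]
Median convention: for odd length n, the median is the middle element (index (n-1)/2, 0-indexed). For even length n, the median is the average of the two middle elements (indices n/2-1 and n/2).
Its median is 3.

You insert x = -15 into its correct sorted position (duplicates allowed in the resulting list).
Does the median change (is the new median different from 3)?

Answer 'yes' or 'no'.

Answer: yes

Derivation:
Old median = 3
Insert x = -15
New median = -4
Changed? yes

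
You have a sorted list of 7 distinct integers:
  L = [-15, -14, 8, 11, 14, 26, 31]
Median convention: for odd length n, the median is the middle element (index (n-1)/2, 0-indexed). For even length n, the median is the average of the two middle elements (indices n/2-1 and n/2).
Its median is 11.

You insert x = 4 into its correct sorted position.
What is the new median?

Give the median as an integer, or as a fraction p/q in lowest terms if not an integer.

Answer: 19/2

Derivation:
Old list (sorted, length 7): [-15, -14, 8, 11, 14, 26, 31]
Old median = 11
Insert x = 4
Old length odd (7). Middle was index 3 = 11.
New length even (8). New median = avg of two middle elements.
x = 4: 2 elements are < x, 5 elements are > x.
New sorted list: [-15, -14, 4, 8, 11, 14, 26, 31]
New median = 19/2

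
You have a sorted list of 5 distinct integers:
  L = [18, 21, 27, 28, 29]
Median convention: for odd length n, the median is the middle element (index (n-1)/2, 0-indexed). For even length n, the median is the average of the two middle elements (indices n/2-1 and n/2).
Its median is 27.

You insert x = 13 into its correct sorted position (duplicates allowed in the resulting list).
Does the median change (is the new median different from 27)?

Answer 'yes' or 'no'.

Old median = 27
Insert x = 13
New median = 24
Changed? yes

Answer: yes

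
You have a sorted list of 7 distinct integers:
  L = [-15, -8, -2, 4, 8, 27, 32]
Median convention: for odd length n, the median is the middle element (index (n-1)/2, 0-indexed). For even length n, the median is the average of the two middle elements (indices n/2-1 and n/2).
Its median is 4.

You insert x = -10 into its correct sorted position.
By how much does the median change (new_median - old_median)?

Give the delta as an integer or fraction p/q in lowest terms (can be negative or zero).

Old median = 4
After inserting x = -10: new sorted = [-15, -10, -8, -2, 4, 8, 27, 32]
New median = 1
Delta = 1 - 4 = -3

Answer: -3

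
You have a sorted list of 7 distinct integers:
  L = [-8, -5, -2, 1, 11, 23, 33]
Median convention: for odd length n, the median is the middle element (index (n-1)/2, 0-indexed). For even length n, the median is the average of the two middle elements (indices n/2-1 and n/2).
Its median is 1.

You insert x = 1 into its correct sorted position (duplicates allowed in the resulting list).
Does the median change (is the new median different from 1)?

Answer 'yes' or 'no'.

Old median = 1
Insert x = 1
New median = 1
Changed? no

Answer: no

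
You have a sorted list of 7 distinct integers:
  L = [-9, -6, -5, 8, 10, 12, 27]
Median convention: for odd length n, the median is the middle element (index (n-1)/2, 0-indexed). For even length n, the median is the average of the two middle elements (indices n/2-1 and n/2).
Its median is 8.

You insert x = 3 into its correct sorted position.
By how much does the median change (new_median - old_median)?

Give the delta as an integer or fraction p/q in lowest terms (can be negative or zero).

Old median = 8
After inserting x = 3: new sorted = [-9, -6, -5, 3, 8, 10, 12, 27]
New median = 11/2
Delta = 11/2 - 8 = -5/2

Answer: -5/2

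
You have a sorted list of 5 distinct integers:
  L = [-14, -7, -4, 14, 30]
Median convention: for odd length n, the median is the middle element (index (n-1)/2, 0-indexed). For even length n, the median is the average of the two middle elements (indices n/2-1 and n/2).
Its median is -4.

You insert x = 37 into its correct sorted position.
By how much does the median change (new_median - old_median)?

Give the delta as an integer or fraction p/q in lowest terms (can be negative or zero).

Old median = -4
After inserting x = 37: new sorted = [-14, -7, -4, 14, 30, 37]
New median = 5
Delta = 5 - -4 = 9

Answer: 9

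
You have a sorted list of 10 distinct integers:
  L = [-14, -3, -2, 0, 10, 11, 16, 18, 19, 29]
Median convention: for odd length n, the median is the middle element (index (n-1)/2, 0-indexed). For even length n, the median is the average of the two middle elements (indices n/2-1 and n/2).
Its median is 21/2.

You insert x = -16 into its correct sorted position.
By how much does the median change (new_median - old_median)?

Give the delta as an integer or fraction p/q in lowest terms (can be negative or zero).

Old median = 21/2
After inserting x = -16: new sorted = [-16, -14, -3, -2, 0, 10, 11, 16, 18, 19, 29]
New median = 10
Delta = 10 - 21/2 = -1/2

Answer: -1/2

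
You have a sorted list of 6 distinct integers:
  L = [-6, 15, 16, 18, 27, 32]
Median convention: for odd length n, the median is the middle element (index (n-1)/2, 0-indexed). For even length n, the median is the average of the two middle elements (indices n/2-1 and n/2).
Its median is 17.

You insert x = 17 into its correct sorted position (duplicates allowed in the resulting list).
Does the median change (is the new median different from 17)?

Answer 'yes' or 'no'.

Old median = 17
Insert x = 17
New median = 17
Changed? no

Answer: no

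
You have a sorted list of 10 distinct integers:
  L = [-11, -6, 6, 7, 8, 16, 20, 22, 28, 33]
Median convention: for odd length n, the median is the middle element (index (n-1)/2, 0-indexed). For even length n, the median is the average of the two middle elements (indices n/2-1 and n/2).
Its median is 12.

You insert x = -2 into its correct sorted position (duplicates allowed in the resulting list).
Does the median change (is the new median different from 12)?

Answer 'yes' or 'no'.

Old median = 12
Insert x = -2
New median = 8
Changed? yes

Answer: yes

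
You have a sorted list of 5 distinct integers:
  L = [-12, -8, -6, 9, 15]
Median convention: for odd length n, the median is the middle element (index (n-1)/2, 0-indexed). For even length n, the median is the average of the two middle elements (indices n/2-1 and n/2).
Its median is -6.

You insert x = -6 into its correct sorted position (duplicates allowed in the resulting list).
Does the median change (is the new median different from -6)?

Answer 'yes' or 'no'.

Answer: no

Derivation:
Old median = -6
Insert x = -6
New median = -6
Changed? no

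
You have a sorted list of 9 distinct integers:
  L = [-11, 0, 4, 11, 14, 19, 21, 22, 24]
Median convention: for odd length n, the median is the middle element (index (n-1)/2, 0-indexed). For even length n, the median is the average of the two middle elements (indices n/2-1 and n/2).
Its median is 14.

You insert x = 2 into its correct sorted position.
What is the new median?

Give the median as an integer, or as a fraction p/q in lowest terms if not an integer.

Old list (sorted, length 9): [-11, 0, 4, 11, 14, 19, 21, 22, 24]
Old median = 14
Insert x = 2
Old length odd (9). Middle was index 4 = 14.
New length even (10). New median = avg of two middle elements.
x = 2: 2 elements are < x, 7 elements are > x.
New sorted list: [-11, 0, 2, 4, 11, 14, 19, 21, 22, 24]
New median = 25/2

Answer: 25/2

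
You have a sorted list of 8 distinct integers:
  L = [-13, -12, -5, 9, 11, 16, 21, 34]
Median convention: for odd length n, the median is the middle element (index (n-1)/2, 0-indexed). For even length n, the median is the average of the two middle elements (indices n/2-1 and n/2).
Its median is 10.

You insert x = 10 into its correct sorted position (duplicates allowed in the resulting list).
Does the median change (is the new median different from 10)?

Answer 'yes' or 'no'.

Answer: no

Derivation:
Old median = 10
Insert x = 10
New median = 10
Changed? no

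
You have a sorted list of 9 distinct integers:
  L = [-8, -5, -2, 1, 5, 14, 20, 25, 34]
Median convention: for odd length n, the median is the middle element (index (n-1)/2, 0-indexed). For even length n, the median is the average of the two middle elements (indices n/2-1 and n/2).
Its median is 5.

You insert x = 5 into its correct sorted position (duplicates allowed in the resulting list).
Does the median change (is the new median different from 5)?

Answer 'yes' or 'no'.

Old median = 5
Insert x = 5
New median = 5
Changed? no

Answer: no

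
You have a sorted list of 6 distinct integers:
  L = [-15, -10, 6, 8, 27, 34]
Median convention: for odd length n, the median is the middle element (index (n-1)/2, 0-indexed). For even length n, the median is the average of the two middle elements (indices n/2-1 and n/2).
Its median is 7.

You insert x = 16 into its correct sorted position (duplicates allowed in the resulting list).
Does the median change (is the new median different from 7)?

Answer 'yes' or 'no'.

Answer: yes

Derivation:
Old median = 7
Insert x = 16
New median = 8
Changed? yes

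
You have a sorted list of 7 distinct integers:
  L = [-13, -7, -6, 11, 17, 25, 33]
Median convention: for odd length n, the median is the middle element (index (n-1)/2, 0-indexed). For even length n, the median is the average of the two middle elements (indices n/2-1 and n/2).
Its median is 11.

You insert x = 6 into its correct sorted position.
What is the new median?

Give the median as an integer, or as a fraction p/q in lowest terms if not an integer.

Answer: 17/2

Derivation:
Old list (sorted, length 7): [-13, -7, -6, 11, 17, 25, 33]
Old median = 11
Insert x = 6
Old length odd (7). Middle was index 3 = 11.
New length even (8). New median = avg of two middle elements.
x = 6: 3 elements are < x, 4 elements are > x.
New sorted list: [-13, -7, -6, 6, 11, 17, 25, 33]
New median = 17/2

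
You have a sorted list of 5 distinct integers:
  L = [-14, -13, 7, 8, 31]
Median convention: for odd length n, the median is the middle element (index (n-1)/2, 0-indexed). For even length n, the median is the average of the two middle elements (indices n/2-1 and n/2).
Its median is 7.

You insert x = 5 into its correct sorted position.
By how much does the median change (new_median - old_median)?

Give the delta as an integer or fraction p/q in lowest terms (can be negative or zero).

Answer: -1

Derivation:
Old median = 7
After inserting x = 5: new sorted = [-14, -13, 5, 7, 8, 31]
New median = 6
Delta = 6 - 7 = -1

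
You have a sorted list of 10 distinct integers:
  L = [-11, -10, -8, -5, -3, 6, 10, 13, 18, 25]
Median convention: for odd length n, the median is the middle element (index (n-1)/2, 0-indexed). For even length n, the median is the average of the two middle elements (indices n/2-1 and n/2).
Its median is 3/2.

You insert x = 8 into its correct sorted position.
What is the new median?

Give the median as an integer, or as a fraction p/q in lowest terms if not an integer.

Answer: 6

Derivation:
Old list (sorted, length 10): [-11, -10, -8, -5, -3, 6, 10, 13, 18, 25]
Old median = 3/2
Insert x = 8
Old length even (10). Middle pair: indices 4,5 = -3,6.
New length odd (11). New median = single middle element.
x = 8: 6 elements are < x, 4 elements are > x.
New sorted list: [-11, -10, -8, -5, -3, 6, 8, 10, 13, 18, 25]
New median = 6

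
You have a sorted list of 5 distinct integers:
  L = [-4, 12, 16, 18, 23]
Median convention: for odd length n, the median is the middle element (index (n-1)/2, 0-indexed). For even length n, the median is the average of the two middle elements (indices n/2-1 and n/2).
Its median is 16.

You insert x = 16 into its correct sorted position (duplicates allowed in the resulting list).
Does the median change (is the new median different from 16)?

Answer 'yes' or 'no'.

Answer: no

Derivation:
Old median = 16
Insert x = 16
New median = 16
Changed? no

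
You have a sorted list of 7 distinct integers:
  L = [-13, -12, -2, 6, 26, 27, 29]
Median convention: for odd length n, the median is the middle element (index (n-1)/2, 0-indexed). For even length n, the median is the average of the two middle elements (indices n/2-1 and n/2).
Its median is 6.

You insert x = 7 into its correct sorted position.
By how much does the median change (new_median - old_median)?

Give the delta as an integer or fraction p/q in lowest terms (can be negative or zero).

Old median = 6
After inserting x = 7: new sorted = [-13, -12, -2, 6, 7, 26, 27, 29]
New median = 13/2
Delta = 13/2 - 6 = 1/2

Answer: 1/2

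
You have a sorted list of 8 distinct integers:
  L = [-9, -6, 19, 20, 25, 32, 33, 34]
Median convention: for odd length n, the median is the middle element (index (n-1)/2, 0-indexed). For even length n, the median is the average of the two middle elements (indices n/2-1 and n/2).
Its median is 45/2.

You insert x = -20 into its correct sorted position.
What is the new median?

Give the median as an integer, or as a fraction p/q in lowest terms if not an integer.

Answer: 20

Derivation:
Old list (sorted, length 8): [-9, -6, 19, 20, 25, 32, 33, 34]
Old median = 45/2
Insert x = -20
Old length even (8). Middle pair: indices 3,4 = 20,25.
New length odd (9). New median = single middle element.
x = -20: 0 elements are < x, 8 elements are > x.
New sorted list: [-20, -9, -6, 19, 20, 25, 32, 33, 34]
New median = 20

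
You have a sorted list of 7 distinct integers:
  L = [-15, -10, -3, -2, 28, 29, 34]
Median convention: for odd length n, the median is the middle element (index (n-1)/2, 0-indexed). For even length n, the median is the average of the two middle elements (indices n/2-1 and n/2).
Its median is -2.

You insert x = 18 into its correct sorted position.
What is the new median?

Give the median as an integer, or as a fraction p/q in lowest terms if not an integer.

Answer: 8

Derivation:
Old list (sorted, length 7): [-15, -10, -3, -2, 28, 29, 34]
Old median = -2
Insert x = 18
Old length odd (7). Middle was index 3 = -2.
New length even (8). New median = avg of two middle elements.
x = 18: 4 elements are < x, 3 elements are > x.
New sorted list: [-15, -10, -3, -2, 18, 28, 29, 34]
New median = 8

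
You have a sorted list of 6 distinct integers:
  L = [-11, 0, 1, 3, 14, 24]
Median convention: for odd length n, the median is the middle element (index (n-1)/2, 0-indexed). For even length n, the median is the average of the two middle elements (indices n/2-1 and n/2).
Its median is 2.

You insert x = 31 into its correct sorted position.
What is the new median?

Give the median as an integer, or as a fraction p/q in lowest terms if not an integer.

Old list (sorted, length 6): [-11, 0, 1, 3, 14, 24]
Old median = 2
Insert x = 31
Old length even (6). Middle pair: indices 2,3 = 1,3.
New length odd (7). New median = single middle element.
x = 31: 6 elements are < x, 0 elements are > x.
New sorted list: [-11, 0, 1, 3, 14, 24, 31]
New median = 3

Answer: 3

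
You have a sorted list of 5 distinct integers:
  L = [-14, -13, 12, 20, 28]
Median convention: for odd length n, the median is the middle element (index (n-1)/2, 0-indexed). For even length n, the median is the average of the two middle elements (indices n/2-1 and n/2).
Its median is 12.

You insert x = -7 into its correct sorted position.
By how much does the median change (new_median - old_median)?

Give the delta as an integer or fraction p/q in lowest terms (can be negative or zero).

Old median = 12
After inserting x = -7: new sorted = [-14, -13, -7, 12, 20, 28]
New median = 5/2
Delta = 5/2 - 12 = -19/2

Answer: -19/2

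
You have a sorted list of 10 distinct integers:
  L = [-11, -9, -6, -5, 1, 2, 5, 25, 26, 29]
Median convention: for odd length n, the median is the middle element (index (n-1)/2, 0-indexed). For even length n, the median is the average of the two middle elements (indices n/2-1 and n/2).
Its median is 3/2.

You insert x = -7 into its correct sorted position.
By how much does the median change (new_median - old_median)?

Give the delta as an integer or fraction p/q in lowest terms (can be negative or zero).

Answer: -1/2

Derivation:
Old median = 3/2
After inserting x = -7: new sorted = [-11, -9, -7, -6, -5, 1, 2, 5, 25, 26, 29]
New median = 1
Delta = 1 - 3/2 = -1/2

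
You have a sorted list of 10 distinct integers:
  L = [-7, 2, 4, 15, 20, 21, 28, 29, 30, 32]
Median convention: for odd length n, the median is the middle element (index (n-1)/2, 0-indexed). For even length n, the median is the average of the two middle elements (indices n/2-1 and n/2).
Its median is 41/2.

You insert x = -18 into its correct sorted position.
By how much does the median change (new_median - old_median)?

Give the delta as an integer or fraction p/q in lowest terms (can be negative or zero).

Answer: -1/2

Derivation:
Old median = 41/2
After inserting x = -18: new sorted = [-18, -7, 2, 4, 15, 20, 21, 28, 29, 30, 32]
New median = 20
Delta = 20 - 41/2 = -1/2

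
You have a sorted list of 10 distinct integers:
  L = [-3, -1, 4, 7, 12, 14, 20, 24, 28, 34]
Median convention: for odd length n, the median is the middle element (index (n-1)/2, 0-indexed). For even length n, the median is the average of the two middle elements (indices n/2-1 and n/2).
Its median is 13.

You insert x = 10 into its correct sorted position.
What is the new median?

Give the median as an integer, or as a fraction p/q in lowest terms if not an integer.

Old list (sorted, length 10): [-3, -1, 4, 7, 12, 14, 20, 24, 28, 34]
Old median = 13
Insert x = 10
Old length even (10). Middle pair: indices 4,5 = 12,14.
New length odd (11). New median = single middle element.
x = 10: 4 elements are < x, 6 elements are > x.
New sorted list: [-3, -1, 4, 7, 10, 12, 14, 20, 24, 28, 34]
New median = 12

Answer: 12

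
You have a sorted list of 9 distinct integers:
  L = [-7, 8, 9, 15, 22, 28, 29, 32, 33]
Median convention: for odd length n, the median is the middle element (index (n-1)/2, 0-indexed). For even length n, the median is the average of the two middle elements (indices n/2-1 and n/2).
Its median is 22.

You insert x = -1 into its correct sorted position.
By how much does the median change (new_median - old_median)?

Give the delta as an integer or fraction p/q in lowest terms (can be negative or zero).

Answer: -7/2

Derivation:
Old median = 22
After inserting x = -1: new sorted = [-7, -1, 8, 9, 15, 22, 28, 29, 32, 33]
New median = 37/2
Delta = 37/2 - 22 = -7/2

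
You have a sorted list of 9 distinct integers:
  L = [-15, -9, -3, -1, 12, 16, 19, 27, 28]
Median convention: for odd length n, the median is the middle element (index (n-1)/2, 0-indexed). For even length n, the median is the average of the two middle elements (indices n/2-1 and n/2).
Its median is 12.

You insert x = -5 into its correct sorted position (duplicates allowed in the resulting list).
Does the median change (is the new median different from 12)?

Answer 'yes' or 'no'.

Old median = 12
Insert x = -5
New median = 11/2
Changed? yes

Answer: yes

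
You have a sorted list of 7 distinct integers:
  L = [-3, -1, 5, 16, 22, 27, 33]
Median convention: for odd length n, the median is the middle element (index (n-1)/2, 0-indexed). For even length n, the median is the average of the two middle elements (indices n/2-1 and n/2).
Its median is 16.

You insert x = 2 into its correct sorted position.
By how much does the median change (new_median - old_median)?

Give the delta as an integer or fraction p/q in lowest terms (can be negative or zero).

Old median = 16
After inserting x = 2: new sorted = [-3, -1, 2, 5, 16, 22, 27, 33]
New median = 21/2
Delta = 21/2 - 16 = -11/2

Answer: -11/2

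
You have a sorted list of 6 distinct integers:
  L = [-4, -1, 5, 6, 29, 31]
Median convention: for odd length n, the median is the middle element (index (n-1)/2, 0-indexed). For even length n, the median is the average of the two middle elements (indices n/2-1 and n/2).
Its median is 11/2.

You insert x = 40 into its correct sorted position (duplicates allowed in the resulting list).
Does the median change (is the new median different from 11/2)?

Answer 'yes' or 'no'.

Old median = 11/2
Insert x = 40
New median = 6
Changed? yes

Answer: yes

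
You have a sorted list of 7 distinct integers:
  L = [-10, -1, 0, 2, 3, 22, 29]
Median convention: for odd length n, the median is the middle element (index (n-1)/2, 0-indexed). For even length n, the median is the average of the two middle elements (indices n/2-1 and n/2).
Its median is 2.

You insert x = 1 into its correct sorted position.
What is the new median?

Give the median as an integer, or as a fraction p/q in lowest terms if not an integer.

Old list (sorted, length 7): [-10, -1, 0, 2, 3, 22, 29]
Old median = 2
Insert x = 1
Old length odd (7). Middle was index 3 = 2.
New length even (8). New median = avg of two middle elements.
x = 1: 3 elements are < x, 4 elements are > x.
New sorted list: [-10, -1, 0, 1, 2, 3, 22, 29]
New median = 3/2

Answer: 3/2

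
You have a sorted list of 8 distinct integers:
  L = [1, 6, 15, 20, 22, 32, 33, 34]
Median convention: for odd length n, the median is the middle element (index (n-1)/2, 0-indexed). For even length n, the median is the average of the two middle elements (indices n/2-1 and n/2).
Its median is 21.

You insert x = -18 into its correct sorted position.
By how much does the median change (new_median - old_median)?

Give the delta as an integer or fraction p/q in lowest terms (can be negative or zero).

Answer: -1

Derivation:
Old median = 21
After inserting x = -18: new sorted = [-18, 1, 6, 15, 20, 22, 32, 33, 34]
New median = 20
Delta = 20 - 21 = -1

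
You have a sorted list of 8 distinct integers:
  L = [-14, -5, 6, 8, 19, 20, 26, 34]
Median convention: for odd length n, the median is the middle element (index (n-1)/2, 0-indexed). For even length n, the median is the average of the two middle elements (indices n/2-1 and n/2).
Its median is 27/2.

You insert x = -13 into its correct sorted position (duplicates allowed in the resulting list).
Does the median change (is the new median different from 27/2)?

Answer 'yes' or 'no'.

Old median = 27/2
Insert x = -13
New median = 8
Changed? yes

Answer: yes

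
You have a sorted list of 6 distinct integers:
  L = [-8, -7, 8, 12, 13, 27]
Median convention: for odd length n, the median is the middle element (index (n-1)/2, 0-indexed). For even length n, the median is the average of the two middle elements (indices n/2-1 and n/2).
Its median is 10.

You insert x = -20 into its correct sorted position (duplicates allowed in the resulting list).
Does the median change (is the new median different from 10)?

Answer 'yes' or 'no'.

Old median = 10
Insert x = -20
New median = 8
Changed? yes

Answer: yes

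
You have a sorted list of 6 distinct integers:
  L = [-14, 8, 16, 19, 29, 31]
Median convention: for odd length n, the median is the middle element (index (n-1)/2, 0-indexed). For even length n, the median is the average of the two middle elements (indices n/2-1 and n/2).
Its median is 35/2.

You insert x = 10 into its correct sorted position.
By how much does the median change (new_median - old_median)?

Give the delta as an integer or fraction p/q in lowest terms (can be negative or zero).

Old median = 35/2
After inserting x = 10: new sorted = [-14, 8, 10, 16, 19, 29, 31]
New median = 16
Delta = 16 - 35/2 = -3/2

Answer: -3/2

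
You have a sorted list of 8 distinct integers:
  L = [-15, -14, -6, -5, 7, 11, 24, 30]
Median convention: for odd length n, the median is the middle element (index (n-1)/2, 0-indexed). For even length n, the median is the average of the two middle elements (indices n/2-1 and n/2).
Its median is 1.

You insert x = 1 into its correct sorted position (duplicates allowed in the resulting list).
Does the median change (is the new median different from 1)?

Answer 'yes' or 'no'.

Old median = 1
Insert x = 1
New median = 1
Changed? no

Answer: no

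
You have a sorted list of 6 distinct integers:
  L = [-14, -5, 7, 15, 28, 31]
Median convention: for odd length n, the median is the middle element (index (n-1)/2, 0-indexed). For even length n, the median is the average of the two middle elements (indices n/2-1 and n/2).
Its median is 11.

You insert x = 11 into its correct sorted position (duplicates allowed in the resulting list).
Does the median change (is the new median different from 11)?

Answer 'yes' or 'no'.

Old median = 11
Insert x = 11
New median = 11
Changed? no

Answer: no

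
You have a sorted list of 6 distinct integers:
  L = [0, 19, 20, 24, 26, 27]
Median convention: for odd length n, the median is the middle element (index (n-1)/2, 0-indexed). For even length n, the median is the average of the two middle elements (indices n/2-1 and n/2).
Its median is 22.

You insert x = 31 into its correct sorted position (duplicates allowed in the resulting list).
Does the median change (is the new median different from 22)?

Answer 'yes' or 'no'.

Old median = 22
Insert x = 31
New median = 24
Changed? yes

Answer: yes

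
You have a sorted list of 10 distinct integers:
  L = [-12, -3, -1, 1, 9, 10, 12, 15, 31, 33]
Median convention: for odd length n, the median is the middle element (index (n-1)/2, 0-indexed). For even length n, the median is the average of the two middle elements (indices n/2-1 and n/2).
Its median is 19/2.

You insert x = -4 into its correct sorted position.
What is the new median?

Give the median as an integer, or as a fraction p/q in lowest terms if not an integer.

Answer: 9

Derivation:
Old list (sorted, length 10): [-12, -3, -1, 1, 9, 10, 12, 15, 31, 33]
Old median = 19/2
Insert x = -4
Old length even (10). Middle pair: indices 4,5 = 9,10.
New length odd (11). New median = single middle element.
x = -4: 1 elements are < x, 9 elements are > x.
New sorted list: [-12, -4, -3, -1, 1, 9, 10, 12, 15, 31, 33]
New median = 9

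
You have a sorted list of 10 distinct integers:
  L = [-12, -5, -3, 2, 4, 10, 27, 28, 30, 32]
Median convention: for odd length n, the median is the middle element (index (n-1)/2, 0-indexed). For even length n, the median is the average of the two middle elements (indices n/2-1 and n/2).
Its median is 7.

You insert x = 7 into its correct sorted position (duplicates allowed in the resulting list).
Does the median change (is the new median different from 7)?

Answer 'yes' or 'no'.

Answer: no

Derivation:
Old median = 7
Insert x = 7
New median = 7
Changed? no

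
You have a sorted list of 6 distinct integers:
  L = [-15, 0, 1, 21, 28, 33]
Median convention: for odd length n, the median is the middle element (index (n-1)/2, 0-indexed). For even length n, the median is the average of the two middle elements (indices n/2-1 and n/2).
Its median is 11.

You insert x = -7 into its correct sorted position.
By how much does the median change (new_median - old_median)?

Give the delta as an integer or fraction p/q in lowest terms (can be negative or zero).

Old median = 11
After inserting x = -7: new sorted = [-15, -7, 0, 1, 21, 28, 33]
New median = 1
Delta = 1 - 11 = -10

Answer: -10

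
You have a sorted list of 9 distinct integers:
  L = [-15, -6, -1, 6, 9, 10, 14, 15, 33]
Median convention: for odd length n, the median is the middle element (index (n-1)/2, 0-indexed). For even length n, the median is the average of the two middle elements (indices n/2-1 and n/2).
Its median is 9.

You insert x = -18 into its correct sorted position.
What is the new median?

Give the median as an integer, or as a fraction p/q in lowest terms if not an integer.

Answer: 15/2

Derivation:
Old list (sorted, length 9): [-15, -6, -1, 6, 9, 10, 14, 15, 33]
Old median = 9
Insert x = -18
Old length odd (9). Middle was index 4 = 9.
New length even (10). New median = avg of two middle elements.
x = -18: 0 elements are < x, 9 elements are > x.
New sorted list: [-18, -15, -6, -1, 6, 9, 10, 14, 15, 33]
New median = 15/2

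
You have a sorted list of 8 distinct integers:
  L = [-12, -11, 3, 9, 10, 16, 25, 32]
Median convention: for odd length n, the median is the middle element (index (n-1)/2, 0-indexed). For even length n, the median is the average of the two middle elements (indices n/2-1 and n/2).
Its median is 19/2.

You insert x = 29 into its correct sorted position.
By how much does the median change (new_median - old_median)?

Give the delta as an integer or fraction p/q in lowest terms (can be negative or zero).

Old median = 19/2
After inserting x = 29: new sorted = [-12, -11, 3, 9, 10, 16, 25, 29, 32]
New median = 10
Delta = 10 - 19/2 = 1/2

Answer: 1/2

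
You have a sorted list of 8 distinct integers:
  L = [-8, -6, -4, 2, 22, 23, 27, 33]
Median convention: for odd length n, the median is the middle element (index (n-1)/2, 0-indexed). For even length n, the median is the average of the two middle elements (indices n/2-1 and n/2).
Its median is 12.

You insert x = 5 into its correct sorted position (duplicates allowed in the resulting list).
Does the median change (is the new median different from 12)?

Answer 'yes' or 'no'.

Old median = 12
Insert x = 5
New median = 5
Changed? yes

Answer: yes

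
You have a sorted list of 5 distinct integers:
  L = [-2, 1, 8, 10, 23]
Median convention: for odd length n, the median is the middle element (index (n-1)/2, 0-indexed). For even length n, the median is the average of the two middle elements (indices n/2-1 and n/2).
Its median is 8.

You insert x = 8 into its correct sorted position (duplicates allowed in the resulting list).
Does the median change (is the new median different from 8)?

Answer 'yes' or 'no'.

Answer: no

Derivation:
Old median = 8
Insert x = 8
New median = 8
Changed? no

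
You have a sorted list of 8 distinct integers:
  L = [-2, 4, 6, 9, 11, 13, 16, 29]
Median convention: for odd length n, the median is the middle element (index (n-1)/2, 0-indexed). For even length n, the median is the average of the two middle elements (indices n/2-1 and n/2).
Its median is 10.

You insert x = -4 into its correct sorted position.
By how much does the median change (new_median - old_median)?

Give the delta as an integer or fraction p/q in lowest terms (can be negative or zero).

Old median = 10
After inserting x = -4: new sorted = [-4, -2, 4, 6, 9, 11, 13, 16, 29]
New median = 9
Delta = 9 - 10 = -1

Answer: -1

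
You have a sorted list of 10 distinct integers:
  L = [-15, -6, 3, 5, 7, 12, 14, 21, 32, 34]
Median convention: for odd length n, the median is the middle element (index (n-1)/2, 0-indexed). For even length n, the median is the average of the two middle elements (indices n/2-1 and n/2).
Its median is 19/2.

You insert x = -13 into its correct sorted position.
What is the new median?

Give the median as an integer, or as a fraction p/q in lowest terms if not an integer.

Old list (sorted, length 10): [-15, -6, 3, 5, 7, 12, 14, 21, 32, 34]
Old median = 19/2
Insert x = -13
Old length even (10). Middle pair: indices 4,5 = 7,12.
New length odd (11). New median = single middle element.
x = -13: 1 elements are < x, 9 elements are > x.
New sorted list: [-15, -13, -6, 3, 5, 7, 12, 14, 21, 32, 34]
New median = 7

Answer: 7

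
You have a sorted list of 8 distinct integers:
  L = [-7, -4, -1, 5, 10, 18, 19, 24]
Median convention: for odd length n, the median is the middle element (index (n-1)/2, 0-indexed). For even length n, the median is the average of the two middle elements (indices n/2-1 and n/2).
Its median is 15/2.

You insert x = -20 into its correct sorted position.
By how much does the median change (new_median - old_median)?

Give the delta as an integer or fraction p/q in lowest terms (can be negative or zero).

Answer: -5/2

Derivation:
Old median = 15/2
After inserting x = -20: new sorted = [-20, -7, -4, -1, 5, 10, 18, 19, 24]
New median = 5
Delta = 5 - 15/2 = -5/2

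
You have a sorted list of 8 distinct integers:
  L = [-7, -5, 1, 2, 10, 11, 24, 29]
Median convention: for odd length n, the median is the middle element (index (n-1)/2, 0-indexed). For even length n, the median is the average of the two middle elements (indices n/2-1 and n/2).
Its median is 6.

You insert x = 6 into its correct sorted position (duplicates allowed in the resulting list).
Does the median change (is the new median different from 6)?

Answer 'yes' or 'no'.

Old median = 6
Insert x = 6
New median = 6
Changed? no

Answer: no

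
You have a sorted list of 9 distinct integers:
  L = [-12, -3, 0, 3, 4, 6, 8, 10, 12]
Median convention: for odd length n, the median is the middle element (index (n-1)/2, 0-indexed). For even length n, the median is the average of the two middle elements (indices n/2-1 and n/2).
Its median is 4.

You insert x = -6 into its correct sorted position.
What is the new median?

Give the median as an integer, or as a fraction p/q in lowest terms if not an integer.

Old list (sorted, length 9): [-12, -3, 0, 3, 4, 6, 8, 10, 12]
Old median = 4
Insert x = -6
Old length odd (9). Middle was index 4 = 4.
New length even (10). New median = avg of two middle elements.
x = -6: 1 elements are < x, 8 elements are > x.
New sorted list: [-12, -6, -3, 0, 3, 4, 6, 8, 10, 12]
New median = 7/2

Answer: 7/2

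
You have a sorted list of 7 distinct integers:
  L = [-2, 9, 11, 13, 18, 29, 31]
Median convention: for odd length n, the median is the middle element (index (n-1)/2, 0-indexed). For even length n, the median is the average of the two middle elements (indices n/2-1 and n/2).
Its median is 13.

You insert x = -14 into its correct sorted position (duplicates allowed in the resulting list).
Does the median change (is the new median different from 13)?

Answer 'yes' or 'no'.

Old median = 13
Insert x = -14
New median = 12
Changed? yes

Answer: yes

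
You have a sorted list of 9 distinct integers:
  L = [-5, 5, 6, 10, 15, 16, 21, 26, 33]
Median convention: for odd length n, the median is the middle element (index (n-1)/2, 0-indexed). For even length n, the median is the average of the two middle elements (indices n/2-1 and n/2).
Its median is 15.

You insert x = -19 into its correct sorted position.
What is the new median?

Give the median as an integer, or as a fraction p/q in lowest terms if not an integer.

Answer: 25/2

Derivation:
Old list (sorted, length 9): [-5, 5, 6, 10, 15, 16, 21, 26, 33]
Old median = 15
Insert x = -19
Old length odd (9). Middle was index 4 = 15.
New length even (10). New median = avg of two middle elements.
x = -19: 0 elements are < x, 9 elements are > x.
New sorted list: [-19, -5, 5, 6, 10, 15, 16, 21, 26, 33]
New median = 25/2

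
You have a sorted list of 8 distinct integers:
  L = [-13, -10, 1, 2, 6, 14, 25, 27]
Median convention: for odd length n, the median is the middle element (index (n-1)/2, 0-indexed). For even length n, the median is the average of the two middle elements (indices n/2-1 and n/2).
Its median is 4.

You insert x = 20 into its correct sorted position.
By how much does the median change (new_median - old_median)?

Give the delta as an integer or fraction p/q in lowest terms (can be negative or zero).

Old median = 4
After inserting x = 20: new sorted = [-13, -10, 1, 2, 6, 14, 20, 25, 27]
New median = 6
Delta = 6 - 4 = 2

Answer: 2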